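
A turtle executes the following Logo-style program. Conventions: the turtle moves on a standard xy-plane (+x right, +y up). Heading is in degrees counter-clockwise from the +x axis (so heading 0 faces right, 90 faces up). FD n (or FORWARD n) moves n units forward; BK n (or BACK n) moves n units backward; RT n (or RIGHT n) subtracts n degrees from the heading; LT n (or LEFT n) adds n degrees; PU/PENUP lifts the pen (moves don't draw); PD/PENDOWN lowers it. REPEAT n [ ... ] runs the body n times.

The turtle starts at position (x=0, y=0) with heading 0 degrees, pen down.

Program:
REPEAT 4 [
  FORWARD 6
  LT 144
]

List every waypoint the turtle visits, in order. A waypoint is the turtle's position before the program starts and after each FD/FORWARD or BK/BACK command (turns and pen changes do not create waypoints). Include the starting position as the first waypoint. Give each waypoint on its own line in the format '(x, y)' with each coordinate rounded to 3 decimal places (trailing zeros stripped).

Executing turtle program step by step:
Start: pos=(0,0), heading=0, pen down
REPEAT 4 [
  -- iteration 1/4 --
  FD 6: (0,0) -> (6,0) [heading=0, draw]
  LT 144: heading 0 -> 144
  -- iteration 2/4 --
  FD 6: (6,0) -> (1.146,3.527) [heading=144, draw]
  LT 144: heading 144 -> 288
  -- iteration 3/4 --
  FD 6: (1.146,3.527) -> (3,-2.18) [heading=288, draw]
  LT 144: heading 288 -> 72
  -- iteration 4/4 --
  FD 6: (3,-2.18) -> (4.854,3.527) [heading=72, draw]
  LT 144: heading 72 -> 216
]
Final: pos=(4.854,3.527), heading=216, 4 segment(s) drawn
Waypoints (5 total):
(0, 0)
(6, 0)
(1.146, 3.527)
(3, -2.18)
(4.854, 3.527)

Answer: (0, 0)
(6, 0)
(1.146, 3.527)
(3, -2.18)
(4.854, 3.527)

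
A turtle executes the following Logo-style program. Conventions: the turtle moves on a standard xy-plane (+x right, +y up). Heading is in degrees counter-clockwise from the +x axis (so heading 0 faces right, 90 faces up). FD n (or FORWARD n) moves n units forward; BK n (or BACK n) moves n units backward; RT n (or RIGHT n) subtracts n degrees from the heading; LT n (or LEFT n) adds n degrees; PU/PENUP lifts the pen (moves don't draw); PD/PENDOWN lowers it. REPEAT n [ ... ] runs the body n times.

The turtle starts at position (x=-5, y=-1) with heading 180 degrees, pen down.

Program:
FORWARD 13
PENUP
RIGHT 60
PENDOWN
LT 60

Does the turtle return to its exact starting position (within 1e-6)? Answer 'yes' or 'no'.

Answer: no

Derivation:
Executing turtle program step by step:
Start: pos=(-5,-1), heading=180, pen down
FD 13: (-5,-1) -> (-18,-1) [heading=180, draw]
PU: pen up
RT 60: heading 180 -> 120
PD: pen down
LT 60: heading 120 -> 180
Final: pos=(-18,-1), heading=180, 1 segment(s) drawn

Start position: (-5, -1)
Final position: (-18, -1)
Distance = 13; >= 1e-6 -> NOT closed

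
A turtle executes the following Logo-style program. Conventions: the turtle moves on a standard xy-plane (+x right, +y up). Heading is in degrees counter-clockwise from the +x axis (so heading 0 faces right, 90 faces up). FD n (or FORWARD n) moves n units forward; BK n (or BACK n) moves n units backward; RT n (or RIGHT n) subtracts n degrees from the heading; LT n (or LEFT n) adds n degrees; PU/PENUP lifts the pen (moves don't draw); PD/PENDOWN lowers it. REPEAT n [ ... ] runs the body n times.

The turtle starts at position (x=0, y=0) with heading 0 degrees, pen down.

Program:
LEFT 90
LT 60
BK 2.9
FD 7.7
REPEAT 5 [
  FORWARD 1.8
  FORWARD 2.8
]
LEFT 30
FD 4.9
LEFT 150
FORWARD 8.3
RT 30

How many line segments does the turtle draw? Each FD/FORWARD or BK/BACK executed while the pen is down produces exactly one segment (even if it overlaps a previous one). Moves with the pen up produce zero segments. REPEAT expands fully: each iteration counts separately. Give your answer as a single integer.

Executing turtle program step by step:
Start: pos=(0,0), heading=0, pen down
LT 90: heading 0 -> 90
LT 60: heading 90 -> 150
BK 2.9: (0,0) -> (2.511,-1.45) [heading=150, draw]
FD 7.7: (2.511,-1.45) -> (-4.157,2.4) [heading=150, draw]
REPEAT 5 [
  -- iteration 1/5 --
  FD 1.8: (-4.157,2.4) -> (-5.716,3.3) [heading=150, draw]
  FD 2.8: (-5.716,3.3) -> (-8.141,4.7) [heading=150, draw]
  -- iteration 2/5 --
  FD 1.8: (-8.141,4.7) -> (-9.699,5.6) [heading=150, draw]
  FD 2.8: (-9.699,5.6) -> (-12.124,7) [heading=150, draw]
  -- iteration 3/5 --
  FD 1.8: (-12.124,7) -> (-13.683,7.9) [heading=150, draw]
  FD 2.8: (-13.683,7.9) -> (-16.108,9.3) [heading=150, draw]
  -- iteration 4/5 --
  FD 1.8: (-16.108,9.3) -> (-17.667,10.2) [heading=150, draw]
  FD 2.8: (-17.667,10.2) -> (-20.092,11.6) [heading=150, draw]
  -- iteration 5/5 --
  FD 1.8: (-20.092,11.6) -> (-21.651,12.5) [heading=150, draw]
  FD 2.8: (-21.651,12.5) -> (-24.076,13.9) [heading=150, draw]
]
LT 30: heading 150 -> 180
FD 4.9: (-24.076,13.9) -> (-28.976,13.9) [heading=180, draw]
LT 150: heading 180 -> 330
FD 8.3: (-28.976,13.9) -> (-21.787,9.75) [heading=330, draw]
RT 30: heading 330 -> 300
Final: pos=(-21.787,9.75), heading=300, 14 segment(s) drawn
Segments drawn: 14

Answer: 14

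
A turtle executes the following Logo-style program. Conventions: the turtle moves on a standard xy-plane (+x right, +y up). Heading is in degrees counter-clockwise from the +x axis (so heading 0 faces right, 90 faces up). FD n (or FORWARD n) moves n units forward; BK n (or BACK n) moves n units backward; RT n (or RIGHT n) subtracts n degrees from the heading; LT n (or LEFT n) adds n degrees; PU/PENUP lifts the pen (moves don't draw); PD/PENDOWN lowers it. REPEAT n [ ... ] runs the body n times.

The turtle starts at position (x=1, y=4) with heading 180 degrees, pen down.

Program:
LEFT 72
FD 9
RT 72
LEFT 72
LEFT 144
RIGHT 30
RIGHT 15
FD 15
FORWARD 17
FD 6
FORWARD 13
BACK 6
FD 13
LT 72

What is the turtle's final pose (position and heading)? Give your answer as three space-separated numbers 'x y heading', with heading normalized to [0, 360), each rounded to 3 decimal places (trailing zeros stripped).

Answer: 55.505 -13.633 63

Derivation:
Executing turtle program step by step:
Start: pos=(1,4), heading=180, pen down
LT 72: heading 180 -> 252
FD 9: (1,4) -> (-1.781,-4.56) [heading=252, draw]
RT 72: heading 252 -> 180
LT 72: heading 180 -> 252
LT 144: heading 252 -> 36
RT 30: heading 36 -> 6
RT 15: heading 6 -> 351
FD 15: (-1.781,-4.56) -> (13.034,-6.906) [heading=351, draw]
FD 17: (13.034,-6.906) -> (29.825,-9.565) [heading=351, draw]
FD 6: (29.825,-9.565) -> (35.751,-10.504) [heading=351, draw]
FD 13: (35.751,-10.504) -> (48.591,-12.538) [heading=351, draw]
BK 6: (48.591,-12.538) -> (42.665,-11.599) [heading=351, draw]
FD 13: (42.665,-11.599) -> (55.505,-13.633) [heading=351, draw]
LT 72: heading 351 -> 63
Final: pos=(55.505,-13.633), heading=63, 7 segment(s) drawn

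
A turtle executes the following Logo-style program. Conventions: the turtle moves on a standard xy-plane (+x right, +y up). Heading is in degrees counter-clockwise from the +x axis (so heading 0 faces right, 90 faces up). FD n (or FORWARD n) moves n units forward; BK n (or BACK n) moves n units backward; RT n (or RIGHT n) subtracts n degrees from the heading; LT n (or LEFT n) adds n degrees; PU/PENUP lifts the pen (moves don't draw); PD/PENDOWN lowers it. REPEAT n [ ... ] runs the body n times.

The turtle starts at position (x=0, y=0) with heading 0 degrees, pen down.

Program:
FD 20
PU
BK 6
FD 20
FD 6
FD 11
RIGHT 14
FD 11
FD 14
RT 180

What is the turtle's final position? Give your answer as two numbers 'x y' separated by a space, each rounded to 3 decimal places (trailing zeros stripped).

Answer: 75.257 -6.048

Derivation:
Executing turtle program step by step:
Start: pos=(0,0), heading=0, pen down
FD 20: (0,0) -> (20,0) [heading=0, draw]
PU: pen up
BK 6: (20,0) -> (14,0) [heading=0, move]
FD 20: (14,0) -> (34,0) [heading=0, move]
FD 6: (34,0) -> (40,0) [heading=0, move]
FD 11: (40,0) -> (51,0) [heading=0, move]
RT 14: heading 0 -> 346
FD 11: (51,0) -> (61.673,-2.661) [heading=346, move]
FD 14: (61.673,-2.661) -> (75.257,-6.048) [heading=346, move]
RT 180: heading 346 -> 166
Final: pos=(75.257,-6.048), heading=166, 1 segment(s) drawn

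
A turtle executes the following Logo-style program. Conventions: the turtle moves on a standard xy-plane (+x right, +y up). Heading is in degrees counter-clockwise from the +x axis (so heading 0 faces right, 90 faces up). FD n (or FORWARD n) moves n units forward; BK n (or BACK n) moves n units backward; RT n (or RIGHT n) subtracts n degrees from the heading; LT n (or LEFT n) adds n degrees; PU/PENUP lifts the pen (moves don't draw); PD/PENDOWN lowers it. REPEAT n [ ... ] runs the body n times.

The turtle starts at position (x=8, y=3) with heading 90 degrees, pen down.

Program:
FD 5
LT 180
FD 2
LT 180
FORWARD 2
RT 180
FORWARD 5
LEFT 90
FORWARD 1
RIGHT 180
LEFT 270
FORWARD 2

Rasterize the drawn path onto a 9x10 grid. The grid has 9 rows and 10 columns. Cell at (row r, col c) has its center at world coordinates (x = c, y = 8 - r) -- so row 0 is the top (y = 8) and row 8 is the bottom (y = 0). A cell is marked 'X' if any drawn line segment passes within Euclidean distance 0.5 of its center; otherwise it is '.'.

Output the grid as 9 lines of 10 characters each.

Segment 0: (8,3) -> (8,8)
Segment 1: (8,8) -> (8,6)
Segment 2: (8,6) -> (8,8)
Segment 3: (8,8) -> (8,3)
Segment 4: (8,3) -> (9,3)
Segment 5: (9,3) -> (9,5)

Answer: ........X.
........X.
........X.
........XX
........XX
........XX
..........
..........
..........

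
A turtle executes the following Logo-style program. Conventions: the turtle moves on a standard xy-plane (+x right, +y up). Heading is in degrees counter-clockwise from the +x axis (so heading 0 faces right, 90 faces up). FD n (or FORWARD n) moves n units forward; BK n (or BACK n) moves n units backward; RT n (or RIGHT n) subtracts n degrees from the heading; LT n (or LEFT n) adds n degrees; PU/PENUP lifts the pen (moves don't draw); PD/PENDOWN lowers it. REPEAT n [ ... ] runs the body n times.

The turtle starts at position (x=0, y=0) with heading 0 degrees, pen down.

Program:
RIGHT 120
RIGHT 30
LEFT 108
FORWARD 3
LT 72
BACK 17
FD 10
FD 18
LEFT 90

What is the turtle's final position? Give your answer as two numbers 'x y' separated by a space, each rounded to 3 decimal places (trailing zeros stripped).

Executing turtle program step by step:
Start: pos=(0,0), heading=0, pen down
RT 120: heading 0 -> 240
RT 30: heading 240 -> 210
LT 108: heading 210 -> 318
FD 3: (0,0) -> (2.229,-2.007) [heading=318, draw]
LT 72: heading 318 -> 30
BK 17: (2.229,-2.007) -> (-12.493,-10.507) [heading=30, draw]
FD 10: (-12.493,-10.507) -> (-3.833,-5.507) [heading=30, draw]
FD 18: (-3.833,-5.507) -> (11.756,3.493) [heading=30, draw]
LT 90: heading 30 -> 120
Final: pos=(11.756,3.493), heading=120, 4 segment(s) drawn

Answer: 11.756 3.493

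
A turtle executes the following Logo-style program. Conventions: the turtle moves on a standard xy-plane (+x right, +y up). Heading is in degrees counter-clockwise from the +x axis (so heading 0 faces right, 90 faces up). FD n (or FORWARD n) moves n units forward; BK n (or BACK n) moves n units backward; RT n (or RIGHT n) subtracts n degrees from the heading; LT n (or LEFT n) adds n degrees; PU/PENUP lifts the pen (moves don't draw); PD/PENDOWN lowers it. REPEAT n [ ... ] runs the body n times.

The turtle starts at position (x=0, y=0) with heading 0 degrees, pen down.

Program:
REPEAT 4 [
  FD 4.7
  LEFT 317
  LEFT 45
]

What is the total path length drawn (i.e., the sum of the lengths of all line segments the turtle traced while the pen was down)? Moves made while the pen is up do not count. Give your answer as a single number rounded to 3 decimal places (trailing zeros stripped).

Answer: 18.8

Derivation:
Executing turtle program step by step:
Start: pos=(0,0), heading=0, pen down
REPEAT 4 [
  -- iteration 1/4 --
  FD 4.7: (0,0) -> (4.7,0) [heading=0, draw]
  LT 317: heading 0 -> 317
  LT 45: heading 317 -> 2
  -- iteration 2/4 --
  FD 4.7: (4.7,0) -> (9.397,0.164) [heading=2, draw]
  LT 317: heading 2 -> 319
  LT 45: heading 319 -> 4
  -- iteration 3/4 --
  FD 4.7: (9.397,0.164) -> (14.086,0.492) [heading=4, draw]
  LT 317: heading 4 -> 321
  LT 45: heading 321 -> 6
  -- iteration 4/4 --
  FD 4.7: (14.086,0.492) -> (18.76,0.983) [heading=6, draw]
  LT 317: heading 6 -> 323
  LT 45: heading 323 -> 8
]
Final: pos=(18.76,0.983), heading=8, 4 segment(s) drawn

Segment lengths:
  seg 1: (0,0) -> (4.7,0), length = 4.7
  seg 2: (4.7,0) -> (9.397,0.164), length = 4.7
  seg 3: (9.397,0.164) -> (14.086,0.492), length = 4.7
  seg 4: (14.086,0.492) -> (18.76,0.983), length = 4.7
Total = 18.8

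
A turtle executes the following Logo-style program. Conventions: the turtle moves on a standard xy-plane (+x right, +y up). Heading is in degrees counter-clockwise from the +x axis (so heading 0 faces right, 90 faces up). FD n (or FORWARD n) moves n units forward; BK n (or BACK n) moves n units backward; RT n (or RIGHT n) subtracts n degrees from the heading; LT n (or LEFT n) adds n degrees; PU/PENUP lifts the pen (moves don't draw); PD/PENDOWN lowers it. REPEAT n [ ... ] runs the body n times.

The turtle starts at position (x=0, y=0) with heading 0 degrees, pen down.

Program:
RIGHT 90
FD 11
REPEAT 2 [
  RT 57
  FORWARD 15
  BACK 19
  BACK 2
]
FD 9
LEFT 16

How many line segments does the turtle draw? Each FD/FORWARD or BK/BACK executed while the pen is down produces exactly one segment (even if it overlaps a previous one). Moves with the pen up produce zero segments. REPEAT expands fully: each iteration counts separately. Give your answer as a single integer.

Executing turtle program step by step:
Start: pos=(0,0), heading=0, pen down
RT 90: heading 0 -> 270
FD 11: (0,0) -> (0,-11) [heading=270, draw]
REPEAT 2 [
  -- iteration 1/2 --
  RT 57: heading 270 -> 213
  FD 15: (0,-11) -> (-12.58,-19.17) [heading=213, draw]
  BK 19: (-12.58,-19.17) -> (3.355,-8.821) [heading=213, draw]
  BK 2: (3.355,-8.821) -> (5.032,-7.732) [heading=213, draw]
  -- iteration 2/2 --
  RT 57: heading 213 -> 156
  FD 15: (5.032,-7.732) -> (-8.671,-1.631) [heading=156, draw]
  BK 19: (-8.671,-1.631) -> (8.686,-9.359) [heading=156, draw]
  BK 2: (8.686,-9.359) -> (10.513,-10.173) [heading=156, draw]
]
FD 9: (10.513,-10.173) -> (2.291,-6.512) [heading=156, draw]
LT 16: heading 156 -> 172
Final: pos=(2.291,-6.512), heading=172, 8 segment(s) drawn
Segments drawn: 8

Answer: 8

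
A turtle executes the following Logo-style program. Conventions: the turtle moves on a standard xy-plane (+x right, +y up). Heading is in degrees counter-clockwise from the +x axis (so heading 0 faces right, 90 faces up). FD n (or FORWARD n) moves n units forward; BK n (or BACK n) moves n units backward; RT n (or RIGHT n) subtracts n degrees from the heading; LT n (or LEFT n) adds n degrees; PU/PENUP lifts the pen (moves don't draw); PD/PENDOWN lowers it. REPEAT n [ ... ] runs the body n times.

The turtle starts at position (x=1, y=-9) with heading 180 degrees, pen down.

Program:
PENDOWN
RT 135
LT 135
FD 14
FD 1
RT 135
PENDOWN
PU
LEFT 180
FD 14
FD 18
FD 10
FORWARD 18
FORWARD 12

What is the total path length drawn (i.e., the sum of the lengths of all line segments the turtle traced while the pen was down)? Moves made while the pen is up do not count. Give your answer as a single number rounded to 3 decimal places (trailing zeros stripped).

Answer: 15

Derivation:
Executing turtle program step by step:
Start: pos=(1,-9), heading=180, pen down
PD: pen down
RT 135: heading 180 -> 45
LT 135: heading 45 -> 180
FD 14: (1,-9) -> (-13,-9) [heading=180, draw]
FD 1: (-13,-9) -> (-14,-9) [heading=180, draw]
RT 135: heading 180 -> 45
PD: pen down
PU: pen up
LT 180: heading 45 -> 225
FD 14: (-14,-9) -> (-23.899,-18.899) [heading=225, move]
FD 18: (-23.899,-18.899) -> (-36.627,-31.627) [heading=225, move]
FD 10: (-36.627,-31.627) -> (-43.698,-38.698) [heading=225, move]
FD 18: (-43.698,-38.698) -> (-56.426,-51.426) [heading=225, move]
FD 12: (-56.426,-51.426) -> (-64.912,-59.912) [heading=225, move]
Final: pos=(-64.912,-59.912), heading=225, 2 segment(s) drawn

Segment lengths:
  seg 1: (1,-9) -> (-13,-9), length = 14
  seg 2: (-13,-9) -> (-14,-9), length = 1
Total = 15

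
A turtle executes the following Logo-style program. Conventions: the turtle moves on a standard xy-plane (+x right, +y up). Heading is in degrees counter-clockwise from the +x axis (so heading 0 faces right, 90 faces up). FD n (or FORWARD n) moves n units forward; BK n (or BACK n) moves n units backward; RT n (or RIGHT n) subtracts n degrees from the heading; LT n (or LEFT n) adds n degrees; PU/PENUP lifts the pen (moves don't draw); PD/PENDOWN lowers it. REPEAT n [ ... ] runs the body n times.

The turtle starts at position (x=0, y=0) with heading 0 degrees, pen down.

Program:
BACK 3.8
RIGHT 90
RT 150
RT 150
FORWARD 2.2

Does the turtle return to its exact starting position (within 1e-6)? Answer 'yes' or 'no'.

Executing turtle program step by step:
Start: pos=(0,0), heading=0, pen down
BK 3.8: (0,0) -> (-3.8,0) [heading=0, draw]
RT 90: heading 0 -> 270
RT 150: heading 270 -> 120
RT 150: heading 120 -> 330
FD 2.2: (-3.8,0) -> (-1.895,-1.1) [heading=330, draw]
Final: pos=(-1.895,-1.1), heading=330, 2 segment(s) drawn

Start position: (0, 0)
Final position: (-1.895, -1.1)
Distance = 2.191; >= 1e-6 -> NOT closed

Answer: no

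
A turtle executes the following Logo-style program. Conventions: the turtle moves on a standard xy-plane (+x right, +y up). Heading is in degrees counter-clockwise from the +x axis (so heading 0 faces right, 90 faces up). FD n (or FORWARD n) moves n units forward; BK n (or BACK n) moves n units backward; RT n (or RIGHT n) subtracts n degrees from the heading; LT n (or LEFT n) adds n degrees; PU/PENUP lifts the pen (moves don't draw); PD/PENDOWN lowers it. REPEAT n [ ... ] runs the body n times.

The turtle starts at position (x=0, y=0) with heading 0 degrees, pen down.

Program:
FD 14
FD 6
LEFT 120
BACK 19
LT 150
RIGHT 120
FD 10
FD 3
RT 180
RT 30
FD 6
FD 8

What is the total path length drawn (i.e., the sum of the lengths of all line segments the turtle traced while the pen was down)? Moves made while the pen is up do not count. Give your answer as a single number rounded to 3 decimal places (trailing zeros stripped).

Executing turtle program step by step:
Start: pos=(0,0), heading=0, pen down
FD 14: (0,0) -> (14,0) [heading=0, draw]
FD 6: (14,0) -> (20,0) [heading=0, draw]
LT 120: heading 0 -> 120
BK 19: (20,0) -> (29.5,-16.454) [heading=120, draw]
LT 150: heading 120 -> 270
RT 120: heading 270 -> 150
FD 10: (29.5,-16.454) -> (20.84,-11.454) [heading=150, draw]
FD 3: (20.84,-11.454) -> (18.242,-9.954) [heading=150, draw]
RT 180: heading 150 -> 330
RT 30: heading 330 -> 300
FD 6: (18.242,-9.954) -> (21.242,-15.151) [heading=300, draw]
FD 8: (21.242,-15.151) -> (25.242,-22.079) [heading=300, draw]
Final: pos=(25.242,-22.079), heading=300, 7 segment(s) drawn

Segment lengths:
  seg 1: (0,0) -> (14,0), length = 14
  seg 2: (14,0) -> (20,0), length = 6
  seg 3: (20,0) -> (29.5,-16.454), length = 19
  seg 4: (29.5,-16.454) -> (20.84,-11.454), length = 10
  seg 5: (20.84,-11.454) -> (18.242,-9.954), length = 3
  seg 6: (18.242,-9.954) -> (21.242,-15.151), length = 6
  seg 7: (21.242,-15.151) -> (25.242,-22.079), length = 8
Total = 66

Answer: 66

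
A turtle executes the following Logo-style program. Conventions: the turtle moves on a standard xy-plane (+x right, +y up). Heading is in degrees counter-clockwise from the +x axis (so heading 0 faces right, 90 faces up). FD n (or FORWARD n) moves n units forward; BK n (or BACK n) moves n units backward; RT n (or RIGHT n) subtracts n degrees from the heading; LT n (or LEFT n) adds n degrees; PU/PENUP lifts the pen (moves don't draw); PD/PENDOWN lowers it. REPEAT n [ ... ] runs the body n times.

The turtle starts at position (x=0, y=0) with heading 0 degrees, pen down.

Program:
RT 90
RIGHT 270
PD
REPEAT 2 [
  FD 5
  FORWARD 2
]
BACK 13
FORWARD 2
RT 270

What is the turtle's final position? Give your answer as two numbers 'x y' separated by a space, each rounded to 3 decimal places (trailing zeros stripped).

Answer: 3 0

Derivation:
Executing turtle program step by step:
Start: pos=(0,0), heading=0, pen down
RT 90: heading 0 -> 270
RT 270: heading 270 -> 0
PD: pen down
REPEAT 2 [
  -- iteration 1/2 --
  FD 5: (0,0) -> (5,0) [heading=0, draw]
  FD 2: (5,0) -> (7,0) [heading=0, draw]
  -- iteration 2/2 --
  FD 5: (7,0) -> (12,0) [heading=0, draw]
  FD 2: (12,0) -> (14,0) [heading=0, draw]
]
BK 13: (14,0) -> (1,0) [heading=0, draw]
FD 2: (1,0) -> (3,0) [heading=0, draw]
RT 270: heading 0 -> 90
Final: pos=(3,0), heading=90, 6 segment(s) drawn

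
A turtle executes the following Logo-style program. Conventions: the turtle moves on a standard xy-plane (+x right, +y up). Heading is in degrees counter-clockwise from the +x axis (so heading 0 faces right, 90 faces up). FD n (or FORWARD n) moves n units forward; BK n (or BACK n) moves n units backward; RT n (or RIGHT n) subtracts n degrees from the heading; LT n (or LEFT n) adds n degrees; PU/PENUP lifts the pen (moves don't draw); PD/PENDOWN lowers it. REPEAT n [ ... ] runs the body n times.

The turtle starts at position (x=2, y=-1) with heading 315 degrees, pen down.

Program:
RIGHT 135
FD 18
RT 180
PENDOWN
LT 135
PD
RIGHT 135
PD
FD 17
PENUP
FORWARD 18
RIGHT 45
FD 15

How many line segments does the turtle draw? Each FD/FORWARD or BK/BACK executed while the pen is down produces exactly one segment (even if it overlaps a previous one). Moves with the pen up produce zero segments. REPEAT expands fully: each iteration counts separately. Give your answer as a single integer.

Answer: 2

Derivation:
Executing turtle program step by step:
Start: pos=(2,-1), heading=315, pen down
RT 135: heading 315 -> 180
FD 18: (2,-1) -> (-16,-1) [heading=180, draw]
RT 180: heading 180 -> 0
PD: pen down
LT 135: heading 0 -> 135
PD: pen down
RT 135: heading 135 -> 0
PD: pen down
FD 17: (-16,-1) -> (1,-1) [heading=0, draw]
PU: pen up
FD 18: (1,-1) -> (19,-1) [heading=0, move]
RT 45: heading 0 -> 315
FD 15: (19,-1) -> (29.607,-11.607) [heading=315, move]
Final: pos=(29.607,-11.607), heading=315, 2 segment(s) drawn
Segments drawn: 2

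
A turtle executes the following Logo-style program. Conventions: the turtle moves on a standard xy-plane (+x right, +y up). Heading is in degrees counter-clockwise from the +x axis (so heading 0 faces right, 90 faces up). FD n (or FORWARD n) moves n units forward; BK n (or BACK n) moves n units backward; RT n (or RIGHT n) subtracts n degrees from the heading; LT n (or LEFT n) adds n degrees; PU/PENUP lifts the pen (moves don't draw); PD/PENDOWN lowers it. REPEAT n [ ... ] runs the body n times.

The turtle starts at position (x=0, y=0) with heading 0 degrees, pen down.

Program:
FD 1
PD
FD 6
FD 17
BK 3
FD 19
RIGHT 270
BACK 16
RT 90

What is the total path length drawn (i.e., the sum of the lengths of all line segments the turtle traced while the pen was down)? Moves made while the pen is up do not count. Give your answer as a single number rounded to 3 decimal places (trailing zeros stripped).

Answer: 62

Derivation:
Executing turtle program step by step:
Start: pos=(0,0), heading=0, pen down
FD 1: (0,0) -> (1,0) [heading=0, draw]
PD: pen down
FD 6: (1,0) -> (7,0) [heading=0, draw]
FD 17: (7,0) -> (24,0) [heading=0, draw]
BK 3: (24,0) -> (21,0) [heading=0, draw]
FD 19: (21,0) -> (40,0) [heading=0, draw]
RT 270: heading 0 -> 90
BK 16: (40,0) -> (40,-16) [heading=90, draw]
RT 90: heading 90 -> 0
Final: pos=(40,-16), heading=0, 6 segment(s) drawn

Segment lengths:
  seg 1: (0,0) -> (1,0), length = 1
  seg 2: (1,0) -> (7,0), length = 6
  seg 3: (7,0) -> (24,0), length = 17
  seg 4: (24,0) -> (21,0), length = 3
  seg 5: (21,0) -> (40,0), length = 19
  seg 6: (40,0) -> (40,-16), length = 16
Total = 62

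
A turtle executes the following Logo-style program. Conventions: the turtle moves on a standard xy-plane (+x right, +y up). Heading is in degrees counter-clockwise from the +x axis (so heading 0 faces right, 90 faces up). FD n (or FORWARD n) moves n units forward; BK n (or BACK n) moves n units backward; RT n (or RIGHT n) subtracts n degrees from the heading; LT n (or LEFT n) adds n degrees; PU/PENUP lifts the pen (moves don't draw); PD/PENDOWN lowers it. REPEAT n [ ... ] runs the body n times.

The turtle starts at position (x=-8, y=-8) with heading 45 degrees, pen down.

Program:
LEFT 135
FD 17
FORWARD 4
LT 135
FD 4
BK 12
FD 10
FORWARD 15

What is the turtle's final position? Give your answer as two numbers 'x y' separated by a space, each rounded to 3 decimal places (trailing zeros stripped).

Executing turtle program step by step:
Start: pos=(-8,-8), heading=45, pen down
LT 135: heading 45 -> 180
FD 17: (-8,-8) -> (-25,-8) [heading=180, draw]
FD 4: (-25,-8) -> (-29,-8) [heading=180, draw]
LT 135: heading 180 -> 315
FD 4: (-29,-8) -> (-26.172,-10.828) [heading=315, draw]
BK 12: (-26.172,-10.828) -> (-34.657,-2.343) [heading=315, draw]
FD 10: (-34.657,-2.343) -> (-27.586,-9.414) [heading=315, draw]
FD 15: (-27.586,-9.414) -> (-16.979,-20.021) [heading=315, draw]
Final: pos=(-16.979,-20.021), heading=315, 6 segment(s) drawn

Answer: -16.979 -20.021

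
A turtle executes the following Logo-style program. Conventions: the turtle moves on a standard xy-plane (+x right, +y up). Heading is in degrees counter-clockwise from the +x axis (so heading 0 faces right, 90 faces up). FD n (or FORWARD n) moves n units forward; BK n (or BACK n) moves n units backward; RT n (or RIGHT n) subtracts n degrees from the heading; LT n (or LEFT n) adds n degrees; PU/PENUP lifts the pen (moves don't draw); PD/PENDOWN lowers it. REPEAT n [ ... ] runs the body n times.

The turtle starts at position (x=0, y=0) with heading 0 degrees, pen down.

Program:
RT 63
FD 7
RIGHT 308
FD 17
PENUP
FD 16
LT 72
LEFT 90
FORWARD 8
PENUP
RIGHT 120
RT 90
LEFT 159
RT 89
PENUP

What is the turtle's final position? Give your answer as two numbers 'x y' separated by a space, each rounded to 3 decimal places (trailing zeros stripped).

Executing turtle program step by step:
Start: pos=(0,0), heading=0, pen down
RT 63: heading 0 -> 297
FD 7: (0,0) -> (3.178,-6.237) [heading=297, draw]
RT 308: heading 297 -> 349
FD 17: (3.178,-6.237) -> (19.866,-9.481) [heading=349, draw]
PU: pen up
FD 16: (19.866,-9.481) -> (35.572,-12.534) [heading=349, move]
LT 72: heading 349 -> 61
LT 90: heading 61 -> 151
FD 8: (35.572,-12.534) -> (28.575,-8.655) [heading=151, move]
PU: pen up
RT 120: heading 151 -> 31
RT 90: heading 31 -> 301
LT 159: heading 301 -> 100
RT 89: heading 100 -> 11
PU: pen up
Final: pos=(28.575,-8.655), heading=11, 2 segment(s) drawn

Answer: 28.575 -8.655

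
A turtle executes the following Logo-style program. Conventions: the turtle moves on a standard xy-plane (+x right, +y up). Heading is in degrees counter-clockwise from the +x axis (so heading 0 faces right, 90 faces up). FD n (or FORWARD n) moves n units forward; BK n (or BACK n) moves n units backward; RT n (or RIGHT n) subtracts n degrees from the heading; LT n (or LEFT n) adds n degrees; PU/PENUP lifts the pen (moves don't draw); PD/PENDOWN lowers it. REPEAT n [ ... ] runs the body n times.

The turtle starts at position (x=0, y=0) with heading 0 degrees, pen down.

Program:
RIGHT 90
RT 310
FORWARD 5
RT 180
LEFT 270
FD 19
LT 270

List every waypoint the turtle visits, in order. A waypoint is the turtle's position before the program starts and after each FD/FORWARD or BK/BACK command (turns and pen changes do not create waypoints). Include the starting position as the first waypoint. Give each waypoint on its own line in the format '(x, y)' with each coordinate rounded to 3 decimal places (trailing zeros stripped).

Answer: (0, 0)
(3.83, -3.214)
(16.043, 11.341)

Derivation:
Executing turtle program step by step:
Start: pos=(0,0), heading=0, pen down
RT 90: heading 0 -> 270
RT 310: heading 270 -> 320
FD 5: (0,0) -> (3.83,-3.214) [heading=320, draw]
RT 180: heading 320 -> 140
LT 270: heading 140 -> 50
FD 19: (3.83,-3.214) -> (16.043,11.341) [heading=50, draw]
LT 270: heading 50 -> 320
Final: pos=(16.043,11.341), heading=320, 2 segment(s) drawn
Waypoints (3 total):
(0, 0)
(3.83, -3.214)
(16.043, 11.341)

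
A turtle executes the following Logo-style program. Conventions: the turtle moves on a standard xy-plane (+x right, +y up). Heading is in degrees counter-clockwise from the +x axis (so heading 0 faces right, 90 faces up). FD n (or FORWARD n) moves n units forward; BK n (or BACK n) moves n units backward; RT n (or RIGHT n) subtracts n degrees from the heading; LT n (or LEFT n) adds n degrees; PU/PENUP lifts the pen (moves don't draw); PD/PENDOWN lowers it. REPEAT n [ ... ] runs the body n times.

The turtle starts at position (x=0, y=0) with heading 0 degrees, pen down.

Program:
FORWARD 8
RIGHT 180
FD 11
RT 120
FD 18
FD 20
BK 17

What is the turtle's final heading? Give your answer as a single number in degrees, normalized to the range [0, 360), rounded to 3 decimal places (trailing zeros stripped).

Answer: 60

Derivation:
Executing turtle program step by step:
Start: pos=(0,0), heading=0, pen down
FD 8: (0,0) -> (8,0) [heading=0, draw]
RT 180: heading 0 -> 180
FD 11: (8,0) -> (-3,0) [heading=180, draw]
RT 120: heading 180 -> 60
FD 18: (-3,0) -> (6,15.588) [heading=60, draw]
FD 20: (6,15.588) -> (16,32.909) [heading=60, draw]
BK 17: (16,32.909) -> (7.5,18.187) [heading=60, draw]
Final: pos=(7.5,18.187), heading=60, 5 segment(s) drawn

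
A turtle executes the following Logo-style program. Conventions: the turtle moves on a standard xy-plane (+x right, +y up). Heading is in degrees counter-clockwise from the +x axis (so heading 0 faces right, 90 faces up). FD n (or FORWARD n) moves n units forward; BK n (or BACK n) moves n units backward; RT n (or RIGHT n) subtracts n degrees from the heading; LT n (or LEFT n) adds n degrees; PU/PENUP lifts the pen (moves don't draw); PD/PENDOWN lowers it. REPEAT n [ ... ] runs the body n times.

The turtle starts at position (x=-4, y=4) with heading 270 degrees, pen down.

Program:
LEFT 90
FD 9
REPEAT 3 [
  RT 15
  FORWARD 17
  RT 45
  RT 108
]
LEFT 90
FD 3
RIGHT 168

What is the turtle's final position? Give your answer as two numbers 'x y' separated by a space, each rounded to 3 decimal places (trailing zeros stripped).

Executing turtle program step by step:
Start: pos=(-4,4), heading=270, pen down
LT 90: heading 270 -> 0
FD 9: (-4,4) -> (5,4) [heading=0, draw]
REPEAT 3 [
  -- iteration 1/3 --
  RT 15: heading 0 -> 345
  FD 17: (5,4) -> (21.421,-0.4) [heading=345, draw]
  RT 45: heading 345 -> 300
  RT 108: heading 300 -> 192
  -- iteration 2/3 --
  RT 15: heading 192 -> 177
  FD 17: (21.421,-0.4) -> (4.444,0.49) [heading=177, draw]
  RT 45: heading 177 -> 132
  RT 108: heading 132 -> 24
  -- iteration 3/3 --
  RT 15: heading 24 -> 9
  FD 17: (4.444,0.49) -> (21.235,3.149) [heading=9, draw]
  RT 45: heading 9 -> 324
  RT 108: heading 324 -> 216
]
LT 90: heading 216 -> 306
FD 3: (21.235,3.149) -> (22.998,0.722) [heading=306, draw]
RT 168: heading 306 -> 138
Final: pos=(22.998,0.722), heading=138, 5 segment(s) drawn

Answer: 22.998 0.722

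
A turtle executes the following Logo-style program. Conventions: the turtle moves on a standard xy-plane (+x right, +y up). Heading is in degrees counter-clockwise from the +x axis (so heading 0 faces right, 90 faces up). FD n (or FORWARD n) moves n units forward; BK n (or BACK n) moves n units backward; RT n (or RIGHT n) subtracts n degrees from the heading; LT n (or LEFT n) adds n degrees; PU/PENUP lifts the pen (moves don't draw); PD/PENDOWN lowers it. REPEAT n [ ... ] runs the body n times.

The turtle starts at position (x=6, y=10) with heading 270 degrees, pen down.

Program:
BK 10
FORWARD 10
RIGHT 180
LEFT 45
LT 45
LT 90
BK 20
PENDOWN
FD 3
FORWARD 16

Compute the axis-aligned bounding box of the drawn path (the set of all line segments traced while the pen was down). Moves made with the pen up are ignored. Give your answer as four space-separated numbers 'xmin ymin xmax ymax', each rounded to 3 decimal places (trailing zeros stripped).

Answer: 6 10 6 30

Derivation:
Executing turtle program step by step:
Start: pos=(6,10), heading=270, pen down
BK 10: (6,10) -> (6,20) [heading=270, draw]
FD 10: (6,20) -> (6,10) [heading=270, draw]
RT 180: heading 270 -> 90
LT 45: heading 90 -> 135
LT 45: heading 135 -> 180
LT 90: heading 180 -> 270
BK 20: (6,10) -> (6,30) [heading=270, draw]
PD: pen down
FD 3: (6,30) -> (6,27) [heading=270, draw]
FD 16: (6,27) -> (6,11) [heading=270, draw]
Final: pos=(6,11), heading=270, 5 segment(s) drawn

Segment endpoints: x in {6, 6, 6, 6}, y in {10, 11, 20, 27, 30}
xmin=6, ymin=10, xmax=6, ymax=30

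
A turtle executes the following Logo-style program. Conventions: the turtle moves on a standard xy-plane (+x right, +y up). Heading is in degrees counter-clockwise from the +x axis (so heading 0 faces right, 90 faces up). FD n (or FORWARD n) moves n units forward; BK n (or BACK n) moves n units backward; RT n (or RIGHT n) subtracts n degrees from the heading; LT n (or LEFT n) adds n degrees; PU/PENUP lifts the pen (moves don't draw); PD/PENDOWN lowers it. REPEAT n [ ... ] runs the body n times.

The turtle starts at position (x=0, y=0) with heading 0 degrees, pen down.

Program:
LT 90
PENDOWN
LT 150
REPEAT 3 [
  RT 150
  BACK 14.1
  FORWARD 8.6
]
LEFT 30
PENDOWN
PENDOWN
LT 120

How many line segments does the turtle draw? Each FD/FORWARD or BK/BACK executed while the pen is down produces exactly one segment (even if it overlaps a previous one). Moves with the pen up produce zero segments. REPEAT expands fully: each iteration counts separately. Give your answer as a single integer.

Answer: 6

Derivation:
Executing turtle program step by step:
Start: pos=(0,0), heading=0, pen down
LT 90: heading 0 -> 90
PD: pen down
LT 150: heading 90 -> 240
REPEAT 3 [
  -- iteration 1/3 --
  RT 150: heading 240 -> 90
  BK 14.1: (0,0) -> (0,-14.1) [heading=90, draw]
  FD 8.6: (0,-14.1) -> (0,-5.5) [heading=90, draw]
  -- iteration 2/3 --
  RT 150: heading 90 -> 300
  BK 14.1: (0,-5.5) -> (-7.05,6.711) [heading=300, draw]
  FD 8.6: (-7.05,6.711) -> (-2.75,-0.737) [heading=300, draw]
  -- iteration 3/3 --
  RT 150: heading 300 -> 150
  BK 14.1: (-2.75,-0.737) -> (9.461,-7.787) [heading=150, draw]
  FD 8.6: (9.461,-7.787) -> (2.013,-3.487) [heading=150, draw]
]
LT 30: heading 150 -> 180
PD: pen down
PD: pen down
LT 120: heading 180 -> 300
Final: pos=(2.013,-3.487), heading=300, 6 segment(s) drawn
Segments drawn: 6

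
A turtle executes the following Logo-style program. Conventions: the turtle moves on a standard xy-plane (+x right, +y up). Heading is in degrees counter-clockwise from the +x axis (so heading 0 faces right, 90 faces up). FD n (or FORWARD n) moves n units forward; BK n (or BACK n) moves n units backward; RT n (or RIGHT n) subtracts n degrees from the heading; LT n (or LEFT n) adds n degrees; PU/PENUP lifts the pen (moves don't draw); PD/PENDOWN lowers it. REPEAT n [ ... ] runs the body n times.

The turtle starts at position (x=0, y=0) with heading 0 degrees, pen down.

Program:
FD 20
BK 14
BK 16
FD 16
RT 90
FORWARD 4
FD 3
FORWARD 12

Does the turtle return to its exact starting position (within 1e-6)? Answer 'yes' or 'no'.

Executing turtle program step by step:
Start: pos=(0,0), heading=0, pen down
FD 20: (0,0) -> (20,0) [heading=0, draw]
BK 14: (20,0) -> (6,0) [heading=0, draw]
BK 16: (6,0) -> (-10,0) [heading=0, draw]
FD 16: (-10,0) -> (6,0) [heading=0, draw]
RT 90: heading 0 -> 270
FD 4: (6,0) -> (6,-4) [heading=270, draw]
FD 3: (6,-4) -> (6,-7) [heading=270, draw]
FD 12: (6,-7) -> (6,-19) [heading=270, draw]
Final: pos=(6,-19), heading=270, 7 segment(s) drawn

Start position: (0, 0)
Final position: (6, -19)
Distance = 19.925; >= 1e-6 -> NOT closed

Answer: no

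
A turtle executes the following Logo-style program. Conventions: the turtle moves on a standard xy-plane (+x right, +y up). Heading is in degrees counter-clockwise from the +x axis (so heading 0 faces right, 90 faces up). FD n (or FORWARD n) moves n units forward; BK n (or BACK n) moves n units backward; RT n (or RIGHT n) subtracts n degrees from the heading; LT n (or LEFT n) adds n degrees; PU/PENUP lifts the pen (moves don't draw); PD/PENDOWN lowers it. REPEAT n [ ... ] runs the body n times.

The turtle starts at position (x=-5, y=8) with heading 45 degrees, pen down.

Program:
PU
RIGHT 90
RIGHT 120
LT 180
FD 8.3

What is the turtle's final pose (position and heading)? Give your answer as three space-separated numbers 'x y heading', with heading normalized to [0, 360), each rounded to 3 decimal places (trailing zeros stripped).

Answer: 3.017 10.148 15

Derivation:
Executing turtle program step by step:
Start: pos=(-5,8), heading=45, pen down
PU: pen up
RT 90: heading 45 -> 315
RT 120: heading 315 -> 195
LT 180: heading 195 -> 15
FD 8.3: (-5,8) -> (3.017,10.148) [heading=15, move]
Final: pos=(3.017,10.148), heading=15, 0 segment(s) drawn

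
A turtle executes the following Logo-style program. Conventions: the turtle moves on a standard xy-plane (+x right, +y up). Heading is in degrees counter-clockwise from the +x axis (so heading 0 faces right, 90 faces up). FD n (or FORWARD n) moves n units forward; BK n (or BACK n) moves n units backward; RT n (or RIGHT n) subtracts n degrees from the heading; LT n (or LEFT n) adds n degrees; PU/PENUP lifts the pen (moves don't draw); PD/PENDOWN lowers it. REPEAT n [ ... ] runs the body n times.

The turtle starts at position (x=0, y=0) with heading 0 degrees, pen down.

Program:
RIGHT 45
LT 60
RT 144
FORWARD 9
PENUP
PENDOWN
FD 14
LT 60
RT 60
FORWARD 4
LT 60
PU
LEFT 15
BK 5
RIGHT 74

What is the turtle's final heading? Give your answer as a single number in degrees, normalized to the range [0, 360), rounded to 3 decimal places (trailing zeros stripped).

Answer: 232

Derivation:
Executing turtle program step by step:
Start: pos=(0,0), heading=0, pen down
RT 45: heading 0 -> 315
LT 60: heading 315 -> 15
RT 144: heading 15 -> 231
FD 9: (0,0) -> (-5.664,-6.994) [heading=231, draw]
PU: pen up
PD: pen down
FD 14: (-5.664,-6.994) -> (-14.474,-17.874) [heading=231, draw]
LT 60: heading 231 -> 291
RT 60: heading 291 -> 231
FD 4: (-14.474,-17.874) -> (-16.992,-20.983) [heading=231, draw]
LT 60: heading 231 -> 291
PU: pen up
LT 15: heading 291 -> 306
BK 5: (-16.992,-20.983) -> (-19.931,-16.938) [heading=306, move]
RT 74: heading 306 -> 232
Final: pos=(-19.931,-16.938), heading=232, 3 segment(s) drawn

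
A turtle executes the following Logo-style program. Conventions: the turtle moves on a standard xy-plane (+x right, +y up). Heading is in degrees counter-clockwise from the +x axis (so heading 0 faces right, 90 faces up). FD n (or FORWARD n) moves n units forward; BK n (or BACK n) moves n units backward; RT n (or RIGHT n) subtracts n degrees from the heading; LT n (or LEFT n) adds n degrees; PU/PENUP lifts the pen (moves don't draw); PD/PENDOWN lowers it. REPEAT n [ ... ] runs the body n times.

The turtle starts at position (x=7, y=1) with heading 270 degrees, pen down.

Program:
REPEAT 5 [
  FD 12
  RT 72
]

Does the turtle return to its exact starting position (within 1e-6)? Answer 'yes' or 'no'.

Executing turtle program step by step:
Start: pos=(7,1), heading=270, pen down
REPEAT 5 [
  -- iteration 1/5 --
  FD 12: (7,1) -> (7,-11) [heading=270, draw]
  RT 72: heading 270 -> 198
  -- iteration 2/5 --
  FD 12: (7,-11) -> (-4.413,-14.708) [heading=198, draw]
  RT 72: heading 198 -> 126
  -- iteration 3/5 --
  FD 12: (-4.413,-14.708) -> (-11.466,-5) [heading=126, draw]
  RT 72: heading 126 -> 54
  -- iteration 4/5 --
  FD 12: (-11.466,-5) -> (-4.413,4.708) [heading=54, draw]
  RT 72: heading 54 -> 342
  -- iteration 5/5 --
  FD 12: (-4.413,4.708) -> (7,1) [heading=342, draw]
  RT 72: heading 342 -> 270
]
Final: pos=(7,1), heading=270, 5 segment(s) drawn

Start position: (7, 1)
Final position: (7, 1)
Distance = 0; < 1e-6 -> CLOSED

Answer: yes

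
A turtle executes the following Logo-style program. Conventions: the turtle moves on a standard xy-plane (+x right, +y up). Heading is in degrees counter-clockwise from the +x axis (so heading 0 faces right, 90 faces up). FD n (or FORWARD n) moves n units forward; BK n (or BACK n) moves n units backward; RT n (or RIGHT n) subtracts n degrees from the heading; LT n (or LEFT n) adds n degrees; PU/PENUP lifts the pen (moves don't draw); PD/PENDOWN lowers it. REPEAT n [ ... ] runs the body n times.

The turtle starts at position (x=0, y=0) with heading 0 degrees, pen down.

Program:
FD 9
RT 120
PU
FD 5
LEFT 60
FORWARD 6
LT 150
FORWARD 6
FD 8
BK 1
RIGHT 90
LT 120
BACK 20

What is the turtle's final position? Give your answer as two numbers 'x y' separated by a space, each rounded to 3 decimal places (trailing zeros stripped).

Answer: 19.5 -13.847

Derivation:
Executing turtle program step by step:
Start: pos=(0,0), heading=0, pen down
FD 9: (0,0) -> (9,0) [heading=0, draw]
RT 120: heading 0 -> 240
PU: pen up
FD 5: (9,0) -> (6.5,-4.33) [heading=240, move]
LT 60: heading 240 -> 300
FD 6: (6.5,-4.33) -> (9.5,-9.526) [heading=300, move]
LT 150: heading 300 -> 90
FD 6: (9.5,-9.526) -> (9.5,-3.526) [heading=90, move]
FD 8: (9.5,-3.526) -> (9.5,4.474) [heading=90, move]
BK 1: (9.5,4.474) -> (9.5,3.474) [heading=90, move]
RT 90: heading 90 -> 0
LT 120: heading 0 -> 120
BK 20: (9.5,3.474) -> (19.5,-13.847) [heading=120, move]
Final: pos=(19.5,-13.847), heading=120, 1 segment(s) drawn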